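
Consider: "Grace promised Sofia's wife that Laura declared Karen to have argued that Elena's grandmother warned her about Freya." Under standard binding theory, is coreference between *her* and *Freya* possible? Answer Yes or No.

No

*Freya* is an R-expression; Principle C requires it to be free (not bound by any c-commanding expression).
— her: object of the clause headed by 'warned'; the pronoun c-commands the R-expression — coreference blocked (Principle C).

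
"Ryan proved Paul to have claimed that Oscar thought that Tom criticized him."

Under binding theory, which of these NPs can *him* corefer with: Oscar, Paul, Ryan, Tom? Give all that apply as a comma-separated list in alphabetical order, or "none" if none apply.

Oscar, Paul, Ryan

*him* is a pronoun; Principle B requires it to be free in its binding domain — the clause headed by 'criticized'.
— Oscar: subject of the clause headed by 'thought'; c-commands the pronoun but lies outside its binding domain — allowed.
— Paul: subject of the clause headed by 'claimed'; c-commands the pronoun but lies outside its binding domain — allowed.
— Ryan: subject of the matrix clause; c-commands the pronoun but lies outside its binding domain — allowed.
— Tom: subject of the clause headed by 'criticized'; c-commands the pronoun within its binding domain — blocked (Principle B).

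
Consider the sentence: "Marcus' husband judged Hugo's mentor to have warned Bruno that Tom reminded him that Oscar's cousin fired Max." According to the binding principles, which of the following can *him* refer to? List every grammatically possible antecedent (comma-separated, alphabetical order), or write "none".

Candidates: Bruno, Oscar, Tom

Bruno

*him* is a pronoun; Principle B requires it to be free in its binding domain — the clause headed by 'reminded'.
— Bruno: object of the clause headed by 'warned'; c-commands the pronoun but lies outside its binding domain — allowed.
— Oscar: possessor inside the subject DP of the clause headed by 'fired'; is c-commanded by the pronoun; coreference would bind this R-expression — blocked (Principle C).
— Tom: subject of the clause headed by 'reminded'; c-commands the pronoun within its binding domain — blocked (Principle B).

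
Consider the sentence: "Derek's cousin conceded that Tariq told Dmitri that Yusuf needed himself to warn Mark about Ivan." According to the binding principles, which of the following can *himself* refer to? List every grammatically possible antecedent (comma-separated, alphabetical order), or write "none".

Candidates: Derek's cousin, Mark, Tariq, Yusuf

Yusuf

*himself* is a reflexive; Principle A requires it to be bound within its binding domain — the clause headed by 'needed'.
— Derek's cousin: subject of the matrix clause; c-commands the reflexive but lies outside its binding domain — cannot bind it (Principle A).
— Mark: object of the clause headed by 'warn'; does not c-command the reflexive — cannot bind it (Principle A).
— Tariq: subject of the clause headed by 'told'; c-commands the reflexive but lies outside its binding domain — cannot bind it (Principle A).
— Yusuf: subject of the clause headed by 'needed'; c-commands the reflexive within its binding domain — allowed (Principle A).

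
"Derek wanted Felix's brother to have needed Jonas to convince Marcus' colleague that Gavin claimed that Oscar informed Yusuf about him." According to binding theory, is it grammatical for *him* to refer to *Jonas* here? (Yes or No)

Yes

*Jonas* is an R-expression; Principle C requires it to be free (not bound by any c-commanding expression).
— him: second object of the clause headed by 'informed'; the pronoun does not c-command the R-expression — coreference allowed.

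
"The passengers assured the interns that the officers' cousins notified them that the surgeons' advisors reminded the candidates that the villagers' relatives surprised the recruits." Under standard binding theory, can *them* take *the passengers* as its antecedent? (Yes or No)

*them* is a pronoun; Principle B requires it to be free in its binding domain — the clause headed by 'notified'.
— the passengers: subject of the matrix clause; c-commands the pronoun but lies outside its binding domain — allowed.

Yes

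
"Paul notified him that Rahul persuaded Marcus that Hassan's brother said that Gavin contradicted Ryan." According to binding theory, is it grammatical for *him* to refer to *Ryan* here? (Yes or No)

No

*Ryan* is an R-expression; Principle C requires it to be free (not bound by any c-commanding expression).
— him: object of the matrix clause; the pronoun c-commands the R-expression — coreference blocked (Principle C).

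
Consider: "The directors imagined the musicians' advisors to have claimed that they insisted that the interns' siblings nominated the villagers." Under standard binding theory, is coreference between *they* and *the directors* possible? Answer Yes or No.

*the directors* is an R-expression; Principle C requires it to be free (not bound by any c-commanding expression).
— they: subject of the clause headed by 'insisted'; the pronoun does not c-command the R-expression — coreference allowed.

Yes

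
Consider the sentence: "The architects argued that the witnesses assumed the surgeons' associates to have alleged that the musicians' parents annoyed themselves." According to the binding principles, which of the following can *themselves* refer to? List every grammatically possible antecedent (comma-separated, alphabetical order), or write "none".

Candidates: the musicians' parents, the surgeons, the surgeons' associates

the musicians' parents

*themselves* is a reflexive; Principle A requires it to be bound within its binding domain — the clause headed by 'annoyed'.
— the musicians' parents: subject of the clause headed by 'annoyed'; c-commands the reflexive within its binding domain — allowed (Principle A).
— the surgeons: possessor inside the subject DP of the clause headed by 'alleged'; does not c-command the reflexive — cannot bind it (Principle A).
— the surgeons' associates: subject of the clause headed by 'alleged'; c-commands the reflexive but lies outside its binding domain — cannot bind it (Principle A).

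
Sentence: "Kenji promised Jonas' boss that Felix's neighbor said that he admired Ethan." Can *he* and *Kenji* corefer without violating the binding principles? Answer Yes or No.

Yes

*Kenji* is an R-expression; Principle C requires it to be free (not bound by any c-commanding expression).
— he: subject of the clause headed by 'admired'; the pronoun does not c-command the R-expression — coreference allowed.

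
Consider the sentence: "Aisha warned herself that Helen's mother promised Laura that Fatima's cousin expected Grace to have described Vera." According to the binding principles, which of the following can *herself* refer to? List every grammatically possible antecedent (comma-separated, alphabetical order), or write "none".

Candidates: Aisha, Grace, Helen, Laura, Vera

*herself* is a reflexive; Principle A requires it to be bound within its binding domain — the matrix clause.
— Aisha: subject of the matrix clause; c-commands the reflexive within its binding domain — allowed (Principle A).
— Grace: subject of the clause headed by 'described'; does not c-command the reflexive — cannot bind it (Principle A).
— Helen: possessor inside the subject DP of the clause headed by 'promised'; does not c-command the reflexive — cannot bind it (Principle A).
— Laura: object of the clause headed by 'promised'; does not c-command the reflexive — cannot bind it (Principle A).
— Vera: object of the clause headed by 'described'; does not c-command the reflexive — cannot bind it (Principle A).

Aisha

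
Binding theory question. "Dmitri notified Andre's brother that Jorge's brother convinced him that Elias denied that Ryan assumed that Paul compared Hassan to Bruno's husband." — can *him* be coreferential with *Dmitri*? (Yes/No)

Yes

*him* is a pronoun; Principle B requires it to be free in its binding domain — the clause headed by 'convinced'.
— Dmitri: subject of the matrix clause; c-commands the pronoun but lies outside its binding domain — allowed.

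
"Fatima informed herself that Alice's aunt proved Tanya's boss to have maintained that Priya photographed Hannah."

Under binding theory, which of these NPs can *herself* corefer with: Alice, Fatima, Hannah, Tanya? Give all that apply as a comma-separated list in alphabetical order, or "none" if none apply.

*herself* is a reflexive; Principle A requires it to be bound within its binding domain — the matrix clause.
— Alice: possessor inside the subject DP of the clause headed by 'proved'; does not c-command the reflexive — cannot bind it (Principle A).
— Fatima: subject of the matrix clause; c-commands the reflexive within its binding domain — allowed (Principle A).
— Hannah: object of the clause headed by 'photographed'; does not c-command the reflexive — cannot bind it (Principle A).
— Tanya: possessor inside the subject DP of the clause headed by 'maintained'; does not c-command the reflexive — cannot bind it (Principle A).

Fatima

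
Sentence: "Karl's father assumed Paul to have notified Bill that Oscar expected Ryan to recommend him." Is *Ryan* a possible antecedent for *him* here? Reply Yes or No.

*him* is a pronoun; Principle B requires it to be free in its binding domain — the clause headed by 'recommend'.
— Ryan: subject of the clause headed by 'recommend'; c-commands the pronoun within its binding domain — blocked (Principle B).

No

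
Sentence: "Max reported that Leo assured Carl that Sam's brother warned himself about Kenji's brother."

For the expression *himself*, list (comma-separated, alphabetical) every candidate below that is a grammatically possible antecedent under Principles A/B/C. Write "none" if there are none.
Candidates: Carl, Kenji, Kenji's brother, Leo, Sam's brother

Sam's brother

*himself* is a reflexive; Principle A requires it to be bound within its binding domain — the clause headed by 'warned'.
— Carl: object of the clause headed by 'assured'; c-commands the reflexive but lies outside its binding domain — cannot bind it (Principle A).
— Kenji: possessor inside the second object DP of the clause headed by 'warned'; does not c-command the reflexive — cannot bind it (Principle A).
— Kenji's brother: second object of the clause headed by 'warned'; does not c-command the reflexive — cannot bind it (Principle A).
— Leo: subject of the clause headed by 'assured'; c-commands the reflexive but lies outside its binding domain — cannot bind it (Principle A).
— Sam's brother: subject of the clause headed by 'warned'; c-commands the reflexive within its binding domain — allowed (Principle A).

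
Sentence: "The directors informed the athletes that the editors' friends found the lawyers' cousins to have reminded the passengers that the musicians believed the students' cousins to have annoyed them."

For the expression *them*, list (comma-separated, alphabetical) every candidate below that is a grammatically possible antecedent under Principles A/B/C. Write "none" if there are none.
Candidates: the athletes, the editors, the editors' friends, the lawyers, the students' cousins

the athletes, the editors, the editors' friends, the lawyers

*them* is a pronoun; Principle B requires it to be free in its binding domain — the clause headed by 'annoyed'.
— the athletes: object of the matrix clause; c-commands the pronoun but lies outside its binding domain — allowed.
— the editors: possessor inside the subject DP of the clause headed by 'found'; does not c-command the pronoun — Principle B does not apply; allowed.
— the editors' friends: subject of the clause headed by 'found'; c-commands the pronoun but lies outside its binding domain — allowed.
— the lawyers: possessor inside the subject DP of the clause headed by 'reminded'; does not c-command the pronoun — Principle B does not apply; allowed.
— the students' cousins: subject of the clause headed by 'annoyed'; c-commands the pronoun within its binding domain — blocked (Principle B).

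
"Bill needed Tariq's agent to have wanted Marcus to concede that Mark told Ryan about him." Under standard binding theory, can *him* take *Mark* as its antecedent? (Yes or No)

No

*him* is a pronoun; Principle B requires it to be free in its binding domain — the clause headed by 'told'.
— Mark: subject of the clause headed by 'told'; c-commands the pronoun within its binding domain — blocked (Principle B).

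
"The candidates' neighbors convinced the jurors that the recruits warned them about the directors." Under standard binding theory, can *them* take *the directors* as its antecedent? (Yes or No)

*them* is a pronoun; Principle B requires it to be free in its binding domain — the clause headed by 'warned'.
— the directors: second object of the clause headed by 'warned'; is c-commanded by the pronoun; coreference would bind this R-expression — blocked (Principle C).

No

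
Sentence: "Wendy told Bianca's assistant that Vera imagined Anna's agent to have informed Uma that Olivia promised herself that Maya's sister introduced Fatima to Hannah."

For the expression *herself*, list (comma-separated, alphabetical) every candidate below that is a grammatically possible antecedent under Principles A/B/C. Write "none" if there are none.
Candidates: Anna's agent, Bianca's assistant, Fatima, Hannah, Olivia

Olivia

*herself* is a reflexive; Principle A requires it to be bound within its binding domain — the clause headed by 'promised'.
— Anna's agent: subject of the clause headed by 'informed'; c-commands the reflexive but lies outside its binding domain — cannot bind it (Principle A).
— Bianca's assistant: object of the matrix clause; c-commands the reflexive but lies outside its binding domain — cannot bind it (Principle A).
— Fatima: object of the clause headed by 'introduced'; does not c-command the reflexive — cannot bind it (Principle A).
— Hannah: second object of the clause headed by 'introduced'; does not c-command the reflexive — cannot bind it (Principle A).
— Olivia: subject of the clause headed by 'promised'; c-commands the reflexive within its binding domain — allowed (Principle A).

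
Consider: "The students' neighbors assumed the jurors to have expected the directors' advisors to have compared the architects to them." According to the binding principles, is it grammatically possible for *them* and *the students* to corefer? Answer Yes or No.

*them* is a pronoun; Principle B requires it to be free in its binding domain — the clause headed by 'compared'.
— the students: possessor inside the subject DP of the matrix clause; does not c-command the pronoun — Principle B does not apply; allowed.

Yes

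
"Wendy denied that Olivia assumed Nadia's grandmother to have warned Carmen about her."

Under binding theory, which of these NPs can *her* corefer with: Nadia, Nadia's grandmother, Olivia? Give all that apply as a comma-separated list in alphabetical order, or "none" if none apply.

Nadia, Olivia

*her* is a pronoun; Principle B requires it to be free in its binding domain — the clause headed by 'warned'.
— Nadia: possessor inside the subject DP of the clause headed by 'warned'; does not c-command the pronoun — Principle B does not apply; allowed.
— Nadia's grandmother: subject of the clause headed by 'warned'; c-commands the pronoun within its binding domain — blocked (Principle B).
— Olivia: subject of the clause headed by 'assumed'; c-commands the pronoun but lies outside its binding domain — allowed.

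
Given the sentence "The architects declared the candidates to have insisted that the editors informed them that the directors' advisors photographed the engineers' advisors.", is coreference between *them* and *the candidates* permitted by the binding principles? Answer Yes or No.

*them* is a pronoun; Principle B requires it to be free in its binding domain — the clause headed by 'informed'.
— the candidates: subject of the clause headed by 'insisted'; c-commands the pronoun but lies outside its binding domain — allowed.

Yes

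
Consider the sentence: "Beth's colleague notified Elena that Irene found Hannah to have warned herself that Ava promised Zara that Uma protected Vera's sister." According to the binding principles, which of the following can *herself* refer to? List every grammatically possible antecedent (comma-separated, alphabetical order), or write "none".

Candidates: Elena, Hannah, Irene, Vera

Hannah

*herself* is a reflexive; Principle A requires it to be bound within its binding domain — the clause headed by 'warned'.
— Elena: object of the matrix clause; c-commands the reflexive but lies outside its binding domain — cannot bind it (Principle A).
— Hannah: subject of the clause headed by 'warned'; c-commands the reflexive within its binding domain — allowed (Principle A).
— Irene: subject of the clause headed by 'found'; c-commands the reflexive but lies outside its binding domain — cannot bind it (Principle A).
— Vera: possessor inside the object DP of the clause headed by 'protected'; does not c-command the reflexive — cannot bind it (Principle A).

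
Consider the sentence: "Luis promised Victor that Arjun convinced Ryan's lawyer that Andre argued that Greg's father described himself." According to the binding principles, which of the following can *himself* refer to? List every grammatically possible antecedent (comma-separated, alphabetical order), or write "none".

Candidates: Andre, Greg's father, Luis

*himself* is a reflexive; Principle A requires it to be bound within its binding domain — the clause headed by 'described'.
— Andre: subject of the clause headed by 'argued'; c-commands the reflexive but lies outside its binding domain — cannot bind it (Principle A).
— Greg's father: subject of the clause headed by 'described'; c-commands the reflexive within its binding domain — allowed (Principle A).
— Luis: subject of the matrix clause; c-commands the reflexive but lies outside its binding domain — cannot bind it (Principle A).

Greg's father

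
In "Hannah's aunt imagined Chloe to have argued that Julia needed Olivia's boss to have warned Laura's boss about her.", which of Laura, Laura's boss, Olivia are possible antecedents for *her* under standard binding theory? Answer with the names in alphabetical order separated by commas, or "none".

Laura, Olivia

*her* is a pronoun; Principle B requires it to be free in its binding domain — the clause headed by 'warned'.
— Laura: possessor inside the object DP of the clause headed by 'warned'; does not c-command the pronoun — Principle B does not apply; allowed.
— Laura's boss: object of the clause headed by 'warned'; c-commands the pronoun within its binding domain — blocked (Principle B).
— Olivia: possessor inside the subject DP of the clause headed by 'warned'; does not c-command the pronoun — Principle B does not apply; allowed.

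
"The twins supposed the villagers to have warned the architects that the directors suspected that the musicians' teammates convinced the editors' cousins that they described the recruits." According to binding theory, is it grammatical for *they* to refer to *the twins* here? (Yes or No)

*the twins* is an R-expression; Principle C requires it to be free (not bound by any c-commanding expression).
— they: subject of the clause headed by 'described'; the pronoun does not c-command the R-expression — coreference allowed.

Yes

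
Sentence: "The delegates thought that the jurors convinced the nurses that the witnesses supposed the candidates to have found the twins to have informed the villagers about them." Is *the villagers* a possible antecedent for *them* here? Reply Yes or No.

*them* is a pronoun; Principle B requires it to be free in its binding domain — the clause headed by 'informed'.
— the villagers: object of the clause headed by 'informed'; c-commands the pronoun within its binding domain — blocked (Principle B).

No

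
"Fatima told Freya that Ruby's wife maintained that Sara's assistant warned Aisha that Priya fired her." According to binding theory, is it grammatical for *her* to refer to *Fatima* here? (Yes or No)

Yes

*Fatima* is an R-expression; Principle C requires it to be free (not bound by any c-commanding expression).
— her: object of the clause headed by 'fired'; the pronoun does not c-command the R-expression — coreference allowed.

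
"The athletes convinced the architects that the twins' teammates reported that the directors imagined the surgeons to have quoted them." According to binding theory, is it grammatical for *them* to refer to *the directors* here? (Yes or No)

*the directors* is an R-expression; Principle C requires it to be free (not bound by any c-commanding expression).
— them: object of the clause headed by 'quoted'; the pronoun does not c-command the R-expression — coreference allowed.

Yes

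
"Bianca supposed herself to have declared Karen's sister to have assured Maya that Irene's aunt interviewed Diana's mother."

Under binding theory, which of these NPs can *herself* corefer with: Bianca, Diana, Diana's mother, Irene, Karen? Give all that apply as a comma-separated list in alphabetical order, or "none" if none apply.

Bianca

*herself* is a reflexive; Principle A requires it to be bound within its binding domain — the matrix clause.
— Bianca: subject of the matrix clause; c-commands the reflexive within its binding domain — allowed (Principle A).
— Diana: possessor inside the object DP of the clause headed by 'interviewed'; does not c-command the reflexive — cannot bind it (Principle A).
— Diana's mother: object of the clause headed by 'interviewed'; does not c-command the reflexive — cannot bind it (Principle A).
— Irene: possessor inside the subject DP of the clause headed by 'interviewed'; does not c-command the reflexive — cannot bind it (Principle A).
— Karen: possessor inside the subject DP of the clause headed by 'assured'; does not c-command the reflexive — cannot bind it (Principle A).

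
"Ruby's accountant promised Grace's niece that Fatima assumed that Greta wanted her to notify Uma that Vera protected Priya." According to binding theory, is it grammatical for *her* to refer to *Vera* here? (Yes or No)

*Vera* is an R-expression; Principle C requires it to be free (not bound by any c-commanding expression).
— her: subject of the clause headed by 'notify'; the pronoun c-commands the R-expression — coreference blocked (Principle C).

No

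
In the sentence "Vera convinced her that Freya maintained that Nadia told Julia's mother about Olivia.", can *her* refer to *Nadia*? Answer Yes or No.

*her* is a pronoun; Principle B requires it to be free in its binding domain — the matrix clause.
— Nadia: subject of the clause headed by 'told'; is c-commanded by the pronoun; coreference would bind this R-expression — blocked (Principle C).

No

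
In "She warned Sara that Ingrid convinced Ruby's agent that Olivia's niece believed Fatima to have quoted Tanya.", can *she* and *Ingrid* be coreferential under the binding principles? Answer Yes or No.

*Ingrid* is an R-expression; Principle C requires it to be free (not bound by any c-commanding expression).
— she: subject of the matrix clause; the pronoun c-commands the R-expression — coreference blocked (Principle C).

No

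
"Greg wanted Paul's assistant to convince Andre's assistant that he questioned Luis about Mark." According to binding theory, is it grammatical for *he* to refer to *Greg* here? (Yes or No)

*Greg* is an R-expression; Principle C requires it to be free (not bound by any c-commanding expression).
— he: subject of the clause headed by 'questioned'; the pronoun does not c-command the R-expression — coreference allowed.

Yes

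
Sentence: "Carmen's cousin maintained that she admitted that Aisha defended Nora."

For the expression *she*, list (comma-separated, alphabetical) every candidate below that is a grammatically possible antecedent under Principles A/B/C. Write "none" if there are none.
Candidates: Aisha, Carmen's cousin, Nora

*she* is a pronoun; Principle B requires it to be free in its binding domain — the clause headed by 'admitted'.
— Aisha: subject of the clause headed by 'defended'; is c-commanded by the pronoun; coreference would bind this R-expression — blocked (Principle C).
— Carmen's cousin: subject of the matrix clause; c-commands the pronoun but lies outside its binding domain — allowed.
— Nora: object of the clause headed by 'defended'; is c-commanded by the pronoun; coreference would bind this R-expression — blocked (Principle C).

Carmen's cousin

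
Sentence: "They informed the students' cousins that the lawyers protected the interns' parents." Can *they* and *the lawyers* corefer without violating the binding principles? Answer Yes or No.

No

*the lawyers* is an R-expression; Principle C requires it to be free (not bound by any c-commanding expression).
— they: subject of the matrix clause; the pronoun c-commands the R-expression — coreference blocked (Principle C).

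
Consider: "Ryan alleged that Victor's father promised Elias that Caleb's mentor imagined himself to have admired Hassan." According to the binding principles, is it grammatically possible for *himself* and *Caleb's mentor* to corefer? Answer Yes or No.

*himself* is a reflexive; Principle A requires it to be bound within its binding domain — the clause headed by 'imagined'.
— Caleb's mentor: subject of the clause headed by 'imagined'; c-commands the reflexive within its binding domain — allowed (Principle A).

Yes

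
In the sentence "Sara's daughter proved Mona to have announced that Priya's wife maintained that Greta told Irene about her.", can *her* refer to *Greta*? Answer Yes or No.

*her* is a pronoun; Principle B requires it to be free in its binding domain — the clause headed by 'told'.
— Greta: subject of the clause headed by 'told'; c-commands the pronoun within its binding domain — blocked (Principle B).

No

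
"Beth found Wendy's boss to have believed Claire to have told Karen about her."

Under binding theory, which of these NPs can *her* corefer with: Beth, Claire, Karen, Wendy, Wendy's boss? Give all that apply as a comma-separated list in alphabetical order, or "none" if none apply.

Beth, Wendy, Wendy's boss

*her* is a pronoun; Principle B requires it to be free in its binding domain — the clause headed by 'told'.
— Beth: subject of the matrix clause; c-commands the pronoun but lies outside its binding domain — allowed.
— Claire: subject of the clause headed by 'told'; c-commands the pronoun within its binding domain — blocked (Principle B).
— Karen: object of the clause headed by 'told'; c-commands the pronoun within its binding domain — blocked (Principle B).
— Wendy: possessor inside the subject DP of the clause headed by 'believed'; does not c-command the pronoun — Principle B does not apply; allowed.
— Wendy's boss: subject of the clause headed by 'believed'; c-commands the pronoun but lies outside its binding domain — allowed.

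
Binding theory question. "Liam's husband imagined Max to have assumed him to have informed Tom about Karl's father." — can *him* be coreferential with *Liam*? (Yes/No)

Yes

*him* is a pronoun; Principle B requires it to be free in its binding domain — the clause headed by 'assumed'.
— Liam: possessor inside the subject DP of the matrix clause; does not c-command the pronoun — Principle B does not apply; allowed.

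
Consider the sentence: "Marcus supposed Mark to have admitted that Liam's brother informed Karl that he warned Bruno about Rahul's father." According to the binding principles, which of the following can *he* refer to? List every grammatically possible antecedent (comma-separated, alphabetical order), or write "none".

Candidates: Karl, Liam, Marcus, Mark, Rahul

Karl, Liam, Marcus, Mark

*he* is a pronoun; Principle B requires it to be free in its binding domain — the clause headed by 'warned'.
— Karl: object of the clause headed by 'informed'; c-commands the pronoun but lies outside its binding domain — allowed.
— Liam: possessor inside the subject DP of the clause headed by 'informed'; does not c-command the pronoun — Principle B does not apply; allowed.
— Marcus: subject of the matrix clause; c-commands the pronoun but lies outside its binding domain — allowed.
— Mark: subject of the clause headed by 'admitted'; c-commands the pronoun but lies outside its binding domain — allowed.
— Rahul: possessor inside the second object DP of the clause headed by 'warned'; is c-commanded by the pronoun; coreference would bind this R-expression — blocked (Principle C).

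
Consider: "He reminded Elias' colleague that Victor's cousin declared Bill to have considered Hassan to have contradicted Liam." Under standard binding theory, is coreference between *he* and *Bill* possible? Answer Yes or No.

*Bill* is an R-expression; Principle C requires it to be free (not bound by any c-commanding expression).
— he: subject of the matrix clause; the pronoun c-commands the R-expression — coreference blocked (Principle C).

No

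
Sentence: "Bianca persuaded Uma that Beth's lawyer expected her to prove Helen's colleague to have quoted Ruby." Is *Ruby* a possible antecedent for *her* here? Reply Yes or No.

*her* is a pronoun; Principle B requires it to be free in its binding domain — the clause headed by 'expected'.
— Ruby: object of the clause headed by 'quoted'; is c-commanded by the pronoun; coreference would bind this R-expression — blocked (Principle C).

No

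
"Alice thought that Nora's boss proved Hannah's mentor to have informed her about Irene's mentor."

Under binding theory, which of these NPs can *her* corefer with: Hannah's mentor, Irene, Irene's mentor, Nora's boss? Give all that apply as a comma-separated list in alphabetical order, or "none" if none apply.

*her* is a pronoun; Principle B requires it to be free in its binding domain — the clause headed by 'informed'.
— Hannah's mentor: subject of the clause headed by 'informed'; c-commands the pronoun within its binding domain — blocked (Principle B).
— Irene: possessor inside the second object DP of the clause headed by 'informed'; is c-commanded by the pronoun; coreference would bind this R-expression — blocked (Principle C).
— Irene's mentor: second object of the clause headed by 'informed'; is c-commanded by the pronoun; coreference would bind this R-expression — blocked (Principle C).
— Nora's boss: subject of the clause headed by 'proved'; c-commands the pronoun but lies outside its binding domain — allowed.

Nora's boss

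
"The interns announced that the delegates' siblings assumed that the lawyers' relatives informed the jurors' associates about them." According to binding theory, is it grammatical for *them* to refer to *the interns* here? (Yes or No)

*the interns* is an R-expression; Principle C requires it to be free (not bound by any c-commanding expression).
— them: second object of the clause headed by 'informed'; the pronoun does not c-command the R-expression — coreference allowed.

Yes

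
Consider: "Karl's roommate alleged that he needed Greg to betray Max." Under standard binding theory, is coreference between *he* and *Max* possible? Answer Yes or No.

No

*Max* is an R-expression; Principle C requires it to be free (not bound by any c-commanding expression).
— he: subject of the clause headed by 'needed'; the pronoun c-commands the R-expression — coreference blocked (Principle C).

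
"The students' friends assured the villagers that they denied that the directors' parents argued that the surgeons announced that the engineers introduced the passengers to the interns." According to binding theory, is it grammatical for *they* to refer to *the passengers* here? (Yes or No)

*the passengers* is an R-expression; Principle C requires it to be free (not bound by any c-commanding expression).
— they: subject of the clause headed by 'denied'; the pronoun c-commands the R-expression — coreference blocked (Principle C).

No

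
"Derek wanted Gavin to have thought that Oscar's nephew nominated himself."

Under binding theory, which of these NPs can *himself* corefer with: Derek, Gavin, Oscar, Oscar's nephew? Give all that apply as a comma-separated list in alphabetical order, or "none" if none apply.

*himself* is a reflexive; Principle A requires it to be bound within its binding domain — the clause headed by 'nominated'.
— Derek: subject of the matrix clause; c-commands the reflexive but lies outside its binding domain — cannot bind it (Principle A).
— Gavin: subject of the clause headed by 'thought'; c-commands the reflexive but lies outside its binding domain — cannot bind it (Principle A).
— Oscar: possessor inside the subject DP of the clause headed by 'nominated'; does not c-command the reflexive — cannot bind it (Principle A).
— Oscar's nephew: subject of the clause headed by 'nominated'; c-commands the reflexive within its binding domain — allowed (Principle A).

Oscar's nephew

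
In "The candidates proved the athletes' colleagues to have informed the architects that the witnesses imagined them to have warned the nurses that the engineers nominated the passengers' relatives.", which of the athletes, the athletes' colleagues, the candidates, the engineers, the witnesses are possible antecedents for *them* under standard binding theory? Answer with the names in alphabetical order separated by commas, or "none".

the athletes, the athletes' colleagues, the candidates

*them* is a pronoun; Principle B requires it to be free in its binding domain — the clause headed by 'imagined'.
— the athletes: possessor inside the subject DP of the clause headed by 'informed'; does not c-command the pronoun — Principle B does not apply; allowed.
— the athletes' colleagues: subject of the clause headed by 'informed'; c-commands the pronoun but lies outside its binding domain — allowed.
— the candidates: subject of the matrix clause; c-commands the pronoun but lies outside its binding domain — allowed.
— the engineers: subject of the clause headed by 'nominated'; is c-commanded by the pronoun; coreference would bind this R-expression — blocked (Principle C).
— the witnesses: subject of the clause headed by 'imagined'; c-commands the pronoun within its binding domain — blocked (Principle B).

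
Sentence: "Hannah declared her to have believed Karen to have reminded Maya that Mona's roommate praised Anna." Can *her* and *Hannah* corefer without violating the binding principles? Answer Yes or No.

No

*Hannah* is an R-expression; Principle C requires it to be free (not bound by any c-commanding expression).
— her: subject of the clause headed by 'believed'; the R-expression locally c-commands the pronoun — coreference blocked (Principle B on the pronoun).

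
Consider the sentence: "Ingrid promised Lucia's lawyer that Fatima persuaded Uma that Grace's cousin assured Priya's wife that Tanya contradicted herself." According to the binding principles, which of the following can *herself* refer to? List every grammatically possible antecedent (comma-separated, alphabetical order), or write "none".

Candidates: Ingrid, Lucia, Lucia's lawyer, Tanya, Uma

Tanya

*herself* is a reflexive; Principle A requires it to be bound within its binding domain — the clause headed by 'contradicted'.
— Ingrid: subject of the matrix clause; c-commands the reflexive but lies outside its binding domain — cannot bind it (Principle A).
— Lucia: possessor inside the object DP of the matrix clause; does not c-command the reflexive — cannot bind it (Principle A).
— Lucia's lawyer: object of the matrix clause; c-commands the reflexive but lies outside its binding domain — cannot bind it (Principle A).
— Tanya: subject of the clause headed by 'contradicted'; c-commands the reflexive within its binding domain — allowed (Principle A).
— Uma: object of the clause headed by 'persuaded'; c-commands the reflexive but lies outside its binding domain — cannot bind it (Principle A).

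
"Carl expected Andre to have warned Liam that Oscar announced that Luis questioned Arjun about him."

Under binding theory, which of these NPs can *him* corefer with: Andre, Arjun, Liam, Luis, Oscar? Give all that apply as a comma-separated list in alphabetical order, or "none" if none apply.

Andre, Liam, Oscar

*him* is a pronoun; Principle B requires it to be free in its binding domain — the clause headed by 'questioned'.
— Andre: subject of the clause headed by 'warned'; c-commands the pronoun but lies outside its binding domain — allowed.
— Arjun: object of the clause headed by 'questioned'; c-commands the pronoun within its binding domain — blocked (Principle B).
— Liam: object of the clause headed by 'warned'; c-commands the pronoun but lies outside its binding domain — allowed.
— Luis: subject of the clause headed by 'questioned'; c-commands the pronoun within its binding domain — blocked (Principle B).
— Oscar: subject of the clause headed by 'announced'; c-commands the pronoun but lies outside its binding domain — allowed.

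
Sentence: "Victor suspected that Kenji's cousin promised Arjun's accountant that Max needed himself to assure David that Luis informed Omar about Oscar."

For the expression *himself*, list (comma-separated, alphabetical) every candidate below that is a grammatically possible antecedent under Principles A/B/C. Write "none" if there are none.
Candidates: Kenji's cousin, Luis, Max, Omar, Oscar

Max

*himself* is a reflexive; Principle A requires it to be bound within its binding domain — the clause headed by 'needed'.
— Kenji's cousin: subject of the clause headed by 'promised'; c-commands the reflexive but lies outside its binding domain — cannot bind it (Principle A).
— Luis: subject of the clause headed by 'informed'; does not c-command the reflexive — cannot bind it (Principle A).
— Max: subject of the clause headed by 'needed'; c-commands the reflexive within its binding domain — allowed (Principle A).
— Omar: object of the clause headed by 'informed'; does not c-command the reflexive — cannot bind it (Principle A).
— Oscar: second object of the clause headed by 'informed'; does not c-command the reflexive — cannot bind it (Principle A).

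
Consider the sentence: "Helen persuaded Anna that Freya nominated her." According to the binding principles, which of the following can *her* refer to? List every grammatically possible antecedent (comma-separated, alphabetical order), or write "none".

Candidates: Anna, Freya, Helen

*her* is a pronoun; Principle B requires it to be free in its binding domain — the clause headed by 'nominated'.
— Anna: object of the matrix clause; c-commands the pronoun but lies outside its binding domain — allowed.
— Freya: subject of the clause headed by 'nominated'; c-commands the pronoun within its binding domain — blocked (Principle B).
— Helen: subject of the matrix clause; c-commands the pronoun but lies outside its binding domain — allowed.

Anna, Helen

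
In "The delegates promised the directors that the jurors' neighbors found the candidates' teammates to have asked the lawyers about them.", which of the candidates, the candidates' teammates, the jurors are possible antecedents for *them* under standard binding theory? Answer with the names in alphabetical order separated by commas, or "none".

*them* is a pronoun; Principle B requires it to be free in its binding domain — the clause headed by 'asked'.
— the candidates: possessor inside the subject DP of the clause headed by 'asked'; does not c-command the pronoun — Principle B does not apply; allowed.
— the candidates' teammates: subject of the clause headed by 'asked'; c-commands the pronoun within its binding domain — blocked (Principle B).
— the jurors: possessor inside the subject DP of the clause headed by 'found'; does not c-command the pronoun — Principle B does not apply; allowed.

the candidates, the jurors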